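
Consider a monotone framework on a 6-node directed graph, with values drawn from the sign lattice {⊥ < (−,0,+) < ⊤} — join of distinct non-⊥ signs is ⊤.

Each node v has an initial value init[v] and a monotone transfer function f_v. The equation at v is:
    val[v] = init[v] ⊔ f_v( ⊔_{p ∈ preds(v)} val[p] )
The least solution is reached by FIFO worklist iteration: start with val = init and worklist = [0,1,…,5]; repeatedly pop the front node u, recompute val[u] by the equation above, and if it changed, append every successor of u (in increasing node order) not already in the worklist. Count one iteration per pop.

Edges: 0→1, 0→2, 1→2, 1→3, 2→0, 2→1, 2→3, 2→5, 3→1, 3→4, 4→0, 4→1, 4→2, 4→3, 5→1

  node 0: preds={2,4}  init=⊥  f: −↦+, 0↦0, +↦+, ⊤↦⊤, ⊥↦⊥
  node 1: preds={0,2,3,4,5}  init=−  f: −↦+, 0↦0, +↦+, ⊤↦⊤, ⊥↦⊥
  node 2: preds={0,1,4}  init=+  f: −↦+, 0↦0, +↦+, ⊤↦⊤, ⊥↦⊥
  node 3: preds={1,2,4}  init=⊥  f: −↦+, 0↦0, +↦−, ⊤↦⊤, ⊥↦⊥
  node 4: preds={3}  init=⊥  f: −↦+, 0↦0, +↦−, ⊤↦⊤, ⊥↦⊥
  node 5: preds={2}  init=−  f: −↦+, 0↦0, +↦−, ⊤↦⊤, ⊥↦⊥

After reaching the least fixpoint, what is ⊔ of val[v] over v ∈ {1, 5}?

⊤

Iteration log — 10 steps:
  step 1. node 0  ⊔preds=+  new=+  old=⊥  +wl: 
  step 2. node 1  ⊔preds=⊤  new=⊤  old=−  +wl: 
  step 3. node 2  ⊔preds=⊤  new=⊤  old=+  +wl: 0,1
  step 4. node 3  ⊔preds=⊤  new=⊤  old=⊥  +wl: 
  step 5. node 4  ⊔preds=⊤  new=⊤  old=⊥  +wl: 2,3
  step 6. node 5  ⊔preds=⊤  new=⊤  old=−  +wl: 
  step 7. node 0  ⊔preds=⊤  new=⊤  old=+  +wl: 
  step 8. node 1  ⊔preds=⊤  new=⊤  stable
  step 9. node 2  ⊔preds=⊤  new=⊤  stable
  step 10. node 3  ⊔preds=⊤  new=⊤  stable

Least fixpoint reached:
  node 0: ⊤
  node 1: ⊤
  node 2: ⊤
  node 3: ⊤
  node 4: ⊤
  node 5: ⊤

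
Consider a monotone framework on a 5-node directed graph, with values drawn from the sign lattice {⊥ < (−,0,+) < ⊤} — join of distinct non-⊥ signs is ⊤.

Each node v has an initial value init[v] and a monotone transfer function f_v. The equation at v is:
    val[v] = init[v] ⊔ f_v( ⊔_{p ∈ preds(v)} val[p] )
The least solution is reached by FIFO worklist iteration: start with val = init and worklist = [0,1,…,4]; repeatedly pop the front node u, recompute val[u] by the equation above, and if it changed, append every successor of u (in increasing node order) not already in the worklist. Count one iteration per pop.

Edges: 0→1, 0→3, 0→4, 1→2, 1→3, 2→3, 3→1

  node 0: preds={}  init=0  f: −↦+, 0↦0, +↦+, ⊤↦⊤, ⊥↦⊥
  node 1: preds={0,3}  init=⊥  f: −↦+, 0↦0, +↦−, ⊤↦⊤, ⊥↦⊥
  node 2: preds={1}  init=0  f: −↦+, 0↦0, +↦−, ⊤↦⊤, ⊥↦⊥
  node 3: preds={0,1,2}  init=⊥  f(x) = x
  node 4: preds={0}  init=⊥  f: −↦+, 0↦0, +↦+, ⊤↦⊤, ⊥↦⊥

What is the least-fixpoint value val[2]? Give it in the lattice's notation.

Trace (6 dequeues):
  [1] u=0 | in ⊥ | out 0 | ==
  [2] u=1 | in 0 | out 0 | prev ⊥ | push {}
  [3] u=2 | in 0 | out 0 | ==
  [4] u=3 | in 0 | out 0 | prev ⊥ | push {1}
  [5] u=4 | in 0 | out 0 | prev ⊥ | push {}
  [6] u=1 | in 0 | out 0 | ==

Converged values:
  [0] 0
  [1] 0
  [2] 0
  [3] 0
  [4] 0

0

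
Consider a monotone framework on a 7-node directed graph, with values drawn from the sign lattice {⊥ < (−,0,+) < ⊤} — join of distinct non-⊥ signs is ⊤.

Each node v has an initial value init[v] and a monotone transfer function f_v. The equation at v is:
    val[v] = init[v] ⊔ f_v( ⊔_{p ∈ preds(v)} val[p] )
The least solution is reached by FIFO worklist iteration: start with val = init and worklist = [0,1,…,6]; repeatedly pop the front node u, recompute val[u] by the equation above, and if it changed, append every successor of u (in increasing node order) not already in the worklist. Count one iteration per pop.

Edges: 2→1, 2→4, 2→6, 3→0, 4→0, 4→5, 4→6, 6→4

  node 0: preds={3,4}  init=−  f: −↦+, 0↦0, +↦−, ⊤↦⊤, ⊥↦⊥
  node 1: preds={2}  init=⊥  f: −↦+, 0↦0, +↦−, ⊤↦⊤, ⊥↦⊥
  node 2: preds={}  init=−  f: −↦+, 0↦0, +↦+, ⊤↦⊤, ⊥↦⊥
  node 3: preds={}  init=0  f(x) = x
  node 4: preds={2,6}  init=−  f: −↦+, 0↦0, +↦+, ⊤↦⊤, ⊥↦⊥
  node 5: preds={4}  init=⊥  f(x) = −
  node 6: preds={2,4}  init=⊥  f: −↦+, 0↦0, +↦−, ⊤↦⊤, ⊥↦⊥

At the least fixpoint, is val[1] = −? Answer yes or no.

Worklist (9 pops):
  #1 pop 0: in=⊤ → ⊤ (was −); enqueue []
  #2 pop 1: in=− → + (was ⊥); enqueue []
  #3 pop 2: in=⊥ → − (no change)
  #4 pop 3: in=⊥ → 0 (no change)
  #5 pop 4: in=− → ⊤ (was −); enqueue [0]
  #6 pop 5: in=⊤ → − (was ⊥); enqueue []
  #7 pop 6: in=⊤ → ⊤ (was ⊥); enqueue [4]
  #8 pop 0: in=⊤ → ⊤ (no change)
  #9 pop 4: in=⊤ → ⊤ (no change)

Fixpoint:
  val[0] = ⊤
  val[1] = +
  val[2] = −
  val[3] = 0
  val[4] = ⊤
  val[5] = −
  val[6] = ⊤

no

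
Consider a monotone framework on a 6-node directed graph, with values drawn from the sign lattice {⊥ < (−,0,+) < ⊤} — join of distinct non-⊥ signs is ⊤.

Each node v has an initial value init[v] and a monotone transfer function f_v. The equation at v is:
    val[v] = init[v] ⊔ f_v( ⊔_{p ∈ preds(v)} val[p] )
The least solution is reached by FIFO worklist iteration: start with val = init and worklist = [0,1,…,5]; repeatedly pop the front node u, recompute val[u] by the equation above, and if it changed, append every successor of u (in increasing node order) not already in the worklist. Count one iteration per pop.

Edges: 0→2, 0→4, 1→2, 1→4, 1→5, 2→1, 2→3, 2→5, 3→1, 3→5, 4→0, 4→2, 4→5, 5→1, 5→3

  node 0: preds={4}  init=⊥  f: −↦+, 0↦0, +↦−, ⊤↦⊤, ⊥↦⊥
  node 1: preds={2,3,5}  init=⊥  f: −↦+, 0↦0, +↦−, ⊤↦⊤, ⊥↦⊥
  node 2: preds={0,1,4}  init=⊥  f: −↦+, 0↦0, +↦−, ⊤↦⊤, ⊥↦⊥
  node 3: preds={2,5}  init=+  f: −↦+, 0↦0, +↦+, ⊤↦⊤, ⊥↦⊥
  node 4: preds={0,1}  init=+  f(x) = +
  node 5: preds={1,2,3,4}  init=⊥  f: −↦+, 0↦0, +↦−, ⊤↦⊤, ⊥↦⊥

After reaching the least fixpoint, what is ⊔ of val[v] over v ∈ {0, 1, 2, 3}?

Worklist (11 pops):
  #1 pop 0: in=+ → − (was ⊥); enqueue []
  #2 pop 1: in=+ → − (was ⊥); enqueue []
  #3 pop 2: in=⊤ → ⊤ (was ⊥); enqueue [1]
  #4 pop 3: in=⊤ → ⊤ (was +); enqueue []
  #5 pop 4: in=− → + (no change)
  #6 pop 5: in=⊤ → ⊤ (was ⊥); enqueue [3]
  #7 pop 1: in=⊤ → ⊤ (was −); enqueue [2,4,5]
  #8 pop 3: in=⊤ → ⊤ (no change)
  #9 pop 2: in=⊤ → ⊤ (no change)
  #10 pop 4: in=⊤ → + (no change)
  #11 pop 5: in=⊤ → ⊤ (no change)

Fixpoint:
  val[0] = −
  val[1] = ⊤
  val[2] = ⊤
  val[3] = ⊤
  val[4] = +
  val[5] = ⊤

⊤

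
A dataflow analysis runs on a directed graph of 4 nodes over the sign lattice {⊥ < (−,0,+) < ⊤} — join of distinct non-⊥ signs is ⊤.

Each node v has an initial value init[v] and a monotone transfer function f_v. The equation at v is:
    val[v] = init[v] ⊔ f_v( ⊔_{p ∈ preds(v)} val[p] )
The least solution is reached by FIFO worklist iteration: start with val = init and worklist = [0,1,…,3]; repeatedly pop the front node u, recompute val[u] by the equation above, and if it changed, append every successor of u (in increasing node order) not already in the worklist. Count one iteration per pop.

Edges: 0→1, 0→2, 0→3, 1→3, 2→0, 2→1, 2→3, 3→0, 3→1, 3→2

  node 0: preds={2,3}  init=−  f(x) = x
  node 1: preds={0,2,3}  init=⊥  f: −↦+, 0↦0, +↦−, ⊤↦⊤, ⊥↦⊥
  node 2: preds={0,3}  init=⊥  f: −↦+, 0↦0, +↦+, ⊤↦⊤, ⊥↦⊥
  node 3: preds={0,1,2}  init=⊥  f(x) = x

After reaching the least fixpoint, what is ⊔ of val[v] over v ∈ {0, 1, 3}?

⊤

Trace (10 dequeues):
  [1] u=0 | in ⊥ | out − | ==
  [2] u=1 | in − | out + | prev ⊥ | push {}
  [3] u=2 | in − | out + | prev ⊥ | push {0,1}
  [4] u=3 | in ⊤ | out ⊤ | prev ⊥ | push {2}
  [5] u=0 | in ⊤ | out ⊤ | prev − | push {3}
  [6] u=1 | in ⊤ | out ⊤ | prev + | push {}
  [7] u=2 | in ⊤ | out ⊤ | prev + | push {0,1}
  [8] u=3 | in ⊤ | out ⊤ | ==
  [9] u=0 | in ⊤ | out ⊤ | ==
  [10] u=1 | in ⊤ | out ⊤ | ==

Converged values:
  [0] ⊤
  [1] ⊤
  [2] ⊤
  [3] ⊤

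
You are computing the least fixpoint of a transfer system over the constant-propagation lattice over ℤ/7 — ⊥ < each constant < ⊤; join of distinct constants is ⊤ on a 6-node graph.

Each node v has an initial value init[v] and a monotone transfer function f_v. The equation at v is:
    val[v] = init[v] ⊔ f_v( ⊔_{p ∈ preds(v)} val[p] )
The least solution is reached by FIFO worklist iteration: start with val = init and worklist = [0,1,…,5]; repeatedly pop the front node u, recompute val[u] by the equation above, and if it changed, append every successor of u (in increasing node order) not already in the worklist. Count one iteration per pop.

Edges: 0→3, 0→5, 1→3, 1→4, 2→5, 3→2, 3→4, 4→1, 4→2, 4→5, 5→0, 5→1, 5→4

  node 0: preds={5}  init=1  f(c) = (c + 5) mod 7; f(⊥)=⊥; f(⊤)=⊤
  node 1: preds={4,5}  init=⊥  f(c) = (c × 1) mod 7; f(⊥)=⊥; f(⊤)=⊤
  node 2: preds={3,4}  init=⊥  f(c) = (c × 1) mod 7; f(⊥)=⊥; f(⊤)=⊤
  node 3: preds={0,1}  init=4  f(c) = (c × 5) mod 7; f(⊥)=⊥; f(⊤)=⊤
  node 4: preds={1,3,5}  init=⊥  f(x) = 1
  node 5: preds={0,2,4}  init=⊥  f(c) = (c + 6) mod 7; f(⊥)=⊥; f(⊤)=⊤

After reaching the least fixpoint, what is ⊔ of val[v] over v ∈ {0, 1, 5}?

Trace (12 dequeues):
  [1] u=0 | in ⊥ | out 1 | ==
  [2] u=1 | in ⊥ | out ⊥ | ==
  [3] u=2 | in 4 | out 4 | prev ⊥ | push {}
  [4] u=3 | in 1 | out ⊤ | prev 4 | push {2}
  [5] u=4 | in ⊤ | out 1 | prev ⊥ | push {1}
  [6] u=5 | in ⊤ | out ⊤ | prev ⊥ | push {0,4}
  [7] u=2 | in ⊤ | out ⊤ | prev 4 | push {5}
  [8] u=1 | in ⊤ | out ⊤ | prev ⊥ | push {3}
  [9] u=0 | in ⊤ | out ⊤ | prev 1 | push {}
  [10] u=4 | in ⊤ | out 1 | ==
  [11] u=5 | in ⊤ | out ⊤ | ==
  [12] u=3 | in ⊤ | out ⊤ | ==

Converged values:
  [0] ⊤
  [1] ⊤
  [2] ⊤
  [3] ⊤
  [4] 1
  [5] ⊤

⊤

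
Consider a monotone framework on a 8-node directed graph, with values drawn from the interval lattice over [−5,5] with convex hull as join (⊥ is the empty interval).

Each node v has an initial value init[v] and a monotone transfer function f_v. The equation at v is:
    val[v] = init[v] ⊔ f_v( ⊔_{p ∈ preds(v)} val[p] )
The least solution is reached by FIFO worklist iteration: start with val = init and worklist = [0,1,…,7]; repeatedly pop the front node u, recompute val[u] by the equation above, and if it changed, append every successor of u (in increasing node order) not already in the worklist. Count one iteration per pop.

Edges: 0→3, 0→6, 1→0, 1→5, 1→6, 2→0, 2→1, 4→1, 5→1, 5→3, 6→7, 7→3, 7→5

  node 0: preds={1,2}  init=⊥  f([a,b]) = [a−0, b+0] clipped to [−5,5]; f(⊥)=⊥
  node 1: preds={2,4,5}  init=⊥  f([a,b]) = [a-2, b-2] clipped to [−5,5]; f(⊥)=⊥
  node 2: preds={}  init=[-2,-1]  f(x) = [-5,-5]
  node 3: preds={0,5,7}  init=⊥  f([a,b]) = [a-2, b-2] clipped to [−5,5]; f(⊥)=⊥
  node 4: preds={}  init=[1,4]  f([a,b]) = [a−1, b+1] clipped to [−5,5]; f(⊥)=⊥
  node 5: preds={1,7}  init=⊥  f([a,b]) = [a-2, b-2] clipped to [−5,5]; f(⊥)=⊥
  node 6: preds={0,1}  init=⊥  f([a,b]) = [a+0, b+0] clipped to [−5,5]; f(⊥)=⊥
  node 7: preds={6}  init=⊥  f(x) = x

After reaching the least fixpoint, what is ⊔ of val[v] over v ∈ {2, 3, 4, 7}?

[-5,4]

Iteration log — 17 steps:
  step 1. node 0  ⊔preds=[-2,-1]  new=[-2,-1]  old=⊥  +wl: 
  step 2. node 1  ⊔preds=[-2,4]  new=[-4,2]  old=⊥  +wl: 0
  step 3. node 2  ⊔preds=⊥  new=[-5,-1]  old=[-2,-1]  +wl: 1
  step 4. node 3  ⊔preds=[-2,-1]  new=[-4,-3]  old=⊥  +wl: 
  step 5. node 4  ⊔preds=⊥  new=[1,4]  stable
  step 6. node 5  ⊔preds=[-4,2]  new=[-5,0]  old=⊥  +wl: 3
  step 7. node 6  ⊔preds=[-4,2]  new=[-4,2]  old=⊥  +wl: 
  step 8. node 7  ⊔preds=[-4,2]  new=[-4,2]  old=⊥  +wl: 5
  step 9. node 0  ⊔preds=[-5,2]  new=[-5,2]  old=[-2,-1]  +wl: 6
  step 10. node 1  ⊔preds=[-5,4]  new=[-5,2]  old=[-4,2]  +wl: 0
  step 11. node 3  ⊔preds=[-5,2]  new=[-5,0]  old=[-4,-3]  +wl: 
  step 12. node 5  ⊔preds=[-5,2]  new=[-5,0]  stable
  step 13. node 6  ⊔preds=[-5,2]  new=[-5,2]  old=[-4,2]  +wl: 7
  step 14. node 0  ⊔preds=[-5,2]  new=[-5,2]  stable
  step 15. node 7  ⊔preds=[-5,2]  new=[-5,2]  old=[-4,2]  +wl: 3,5
  step 16. node 3  ⊔preds=[-5,2]  new=[-5,0]  stable
  step 17. node 5  ⊔preds=[-5,2]  new=[-5,0]  stable

Least fixpoint reached:
  node 0: [-5,2]
  node 1: [-5,2]
  node 2: [-5,-1]
  node 3: [-5,0]
  node 4: [1,4]
  node 5: [-5,0]
  node 6: [-5,2]
  node 7: [-5,2]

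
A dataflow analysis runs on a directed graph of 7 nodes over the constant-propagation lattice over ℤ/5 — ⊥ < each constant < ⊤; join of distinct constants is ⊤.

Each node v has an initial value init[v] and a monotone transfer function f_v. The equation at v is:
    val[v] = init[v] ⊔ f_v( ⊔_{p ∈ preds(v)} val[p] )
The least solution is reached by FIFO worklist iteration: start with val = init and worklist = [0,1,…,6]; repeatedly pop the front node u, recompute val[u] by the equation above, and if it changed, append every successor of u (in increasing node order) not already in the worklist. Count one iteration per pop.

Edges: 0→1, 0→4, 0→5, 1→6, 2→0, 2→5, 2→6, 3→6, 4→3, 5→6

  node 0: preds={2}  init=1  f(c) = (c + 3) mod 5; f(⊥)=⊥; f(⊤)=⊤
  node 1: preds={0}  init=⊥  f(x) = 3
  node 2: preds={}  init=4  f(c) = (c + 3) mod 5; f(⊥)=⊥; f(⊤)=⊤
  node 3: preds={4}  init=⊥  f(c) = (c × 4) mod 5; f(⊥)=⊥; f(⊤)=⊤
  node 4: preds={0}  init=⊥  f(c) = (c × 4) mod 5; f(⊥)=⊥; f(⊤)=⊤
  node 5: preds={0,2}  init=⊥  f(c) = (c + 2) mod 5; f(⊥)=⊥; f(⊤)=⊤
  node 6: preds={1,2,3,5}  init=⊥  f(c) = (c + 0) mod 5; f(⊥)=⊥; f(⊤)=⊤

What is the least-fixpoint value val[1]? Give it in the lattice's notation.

Trace (9 dequeues):
  [1] u=0 | in 4 | out ⊤ | prev 1 | push {}
  [2] u=1 | in ⊤ | out 3 | prev ⊥ | push {}
  [3] u=2 | in ⊥ | out 4 | ==
  [4] u=3 | in ⊥ | out ⊥ | ==
  [5] u=4 | in ⊤ | out ⊤ | prev ⊥ | push {3}
  [6] u=5 | in ⊤ | out ⊤ | prev ⊥ | push {}
  [7] u=6 | in ⊤ | out ⊤ | prev ⊥ | push {}
  [8] u=3 | in ⊤ | out ⊤ | prev ⊥ | push {6}
  [9] u=6 | in ⊤ | out ⊤ | ==

Converged values:
  [0] ⊤
  [1] 3
  [2] 4
  [3] ⊤
  [4] ⊤
  [5] ⊤
  [6] ⊤

3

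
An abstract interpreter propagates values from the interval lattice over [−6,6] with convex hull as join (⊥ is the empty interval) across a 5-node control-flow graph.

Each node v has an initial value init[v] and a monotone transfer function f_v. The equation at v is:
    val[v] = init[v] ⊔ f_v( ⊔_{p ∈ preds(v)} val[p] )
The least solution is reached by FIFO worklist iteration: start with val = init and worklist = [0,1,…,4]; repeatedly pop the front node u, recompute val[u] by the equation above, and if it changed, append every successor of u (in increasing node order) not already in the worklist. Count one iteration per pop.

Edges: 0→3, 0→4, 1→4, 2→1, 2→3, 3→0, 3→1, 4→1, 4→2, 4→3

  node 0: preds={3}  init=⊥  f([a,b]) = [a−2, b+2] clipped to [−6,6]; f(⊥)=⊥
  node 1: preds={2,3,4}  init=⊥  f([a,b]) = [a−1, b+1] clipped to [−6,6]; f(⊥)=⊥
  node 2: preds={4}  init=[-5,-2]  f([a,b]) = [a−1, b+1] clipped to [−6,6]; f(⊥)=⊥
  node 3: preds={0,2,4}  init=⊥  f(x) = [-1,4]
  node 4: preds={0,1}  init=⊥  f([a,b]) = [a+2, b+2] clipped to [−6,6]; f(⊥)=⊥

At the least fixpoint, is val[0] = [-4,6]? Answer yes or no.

Iteration log — 15 steps:
  step 1. node 0  ⊔preds=⊥  new=⊥  stable
  step 2. node 1  ⊔preds=[-5,-2]  new=[-6,-1]  old=⊥  +wl: 
  step 3. node 2  ⊔preds=⊥  new=[-5,-2]  stable
  step 4. node 3  ⊔preds=[-5,-2]  new=[-1,4]  old=⊥  +wl: 0,1
  step 5. node 4  ⊔preds=[-6,-1]  new=[-4,1]  old=⊥  +wl: 2,3
  step 6. node 0  ⊔preds=[-1,4]  new=[-3,6]  old=⊥  +wl: 4
  step 7. node 1  ⊔preds=[-5,4]  new=[-6,5]  old=[-6,-1]  +wl: 
  step 8. node 2  ⊔preds=[-4,1]  new=[-5,2]  old=[-5,-2]  +wl: 1
  step 9. node 3  ⊔preds=[-5,6]  new=[-1,4]  stable
  step 10. node 4  ⊔preds=[-6,6]  new=[-4,6]  old=[-4,1]  +wl: 2,3
  step 11. node 1  ⊔preds=[-5,6]  new=[-6,6]  old=[-6,5]  +wl: 4
  step 12. node 2  ⊔preds=[-4,6]  new=[-5,6]  old=[-5,2]  +wl: 1
  step 13. node 3  ⊔preds=[-5,6]  new=[-1,4]  stable
  step 14. node 4  ⊔preds=[-6,6]  new=[-4,6]  stable
  step 15. node 1  ⊔preds=[-5,6]  new=[-6,6]  stable

Least fixpoint reached:
  node 0: [-3,6]
  node 1: [-6,6]
  node 2: [-5,6]
  node 3: [-1,4]
  node 4: [-4,6]

no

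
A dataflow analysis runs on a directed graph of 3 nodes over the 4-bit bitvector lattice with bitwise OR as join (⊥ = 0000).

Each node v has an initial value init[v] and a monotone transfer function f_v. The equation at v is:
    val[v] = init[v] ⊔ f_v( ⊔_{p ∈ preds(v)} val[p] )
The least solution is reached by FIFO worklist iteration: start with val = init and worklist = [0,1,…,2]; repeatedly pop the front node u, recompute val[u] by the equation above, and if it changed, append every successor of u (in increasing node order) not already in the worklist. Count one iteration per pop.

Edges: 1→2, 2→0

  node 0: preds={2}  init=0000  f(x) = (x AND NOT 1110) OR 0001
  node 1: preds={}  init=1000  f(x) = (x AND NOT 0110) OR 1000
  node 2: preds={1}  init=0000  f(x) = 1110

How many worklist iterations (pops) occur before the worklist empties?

Worklist (4 pops):
  #1 pop 0: in=0000 → 0001 (was 0000); enqueue []
  #2 pop 1: in=0000 → 1000 (no change)
  #3 pop 2: in=1000 → 1110 (was 0000); enqueue [0]
  #4 pop 0: in=1110 → 0001 (no change)

Fixpoint:
  val[0] = 0001
  val[1] = 1000
  val[2] = 1110

4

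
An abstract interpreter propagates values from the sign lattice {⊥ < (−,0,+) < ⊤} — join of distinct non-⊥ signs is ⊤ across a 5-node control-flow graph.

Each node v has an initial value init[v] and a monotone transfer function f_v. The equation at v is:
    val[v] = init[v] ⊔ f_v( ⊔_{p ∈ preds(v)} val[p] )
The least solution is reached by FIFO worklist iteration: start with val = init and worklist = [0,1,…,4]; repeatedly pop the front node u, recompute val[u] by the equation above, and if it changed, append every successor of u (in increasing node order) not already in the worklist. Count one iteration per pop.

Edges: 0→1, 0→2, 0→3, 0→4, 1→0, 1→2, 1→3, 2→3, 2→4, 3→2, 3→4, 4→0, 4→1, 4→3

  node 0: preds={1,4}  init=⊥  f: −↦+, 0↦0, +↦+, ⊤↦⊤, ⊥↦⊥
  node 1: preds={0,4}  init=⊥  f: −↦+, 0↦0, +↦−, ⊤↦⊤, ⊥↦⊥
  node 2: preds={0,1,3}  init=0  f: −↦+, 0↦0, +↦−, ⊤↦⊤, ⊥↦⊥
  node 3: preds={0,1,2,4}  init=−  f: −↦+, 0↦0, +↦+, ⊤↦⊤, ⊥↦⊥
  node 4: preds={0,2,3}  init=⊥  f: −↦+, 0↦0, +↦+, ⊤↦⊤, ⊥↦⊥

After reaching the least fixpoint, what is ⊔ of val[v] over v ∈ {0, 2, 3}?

⊤

Iteration log — 12 steps:
  step 1. node 0  ⊔preds=⊥  new=⊥  stable
  step 2. node 1  ⊔preds=⊥  new=⊥  stable
  step 3. node 2  ⊔preds=−  new=⊤  old=0  +wl: 
  step 4. node 3  ⊔preds=⊤  new=⊤  old=−  +wl: 2
  step 5. node 4  ⊔preds=⊤  new=⊤  old=⊥  +wl: 0,1,3
  step 6. node 2  ⊔preds=⊤  new=⊤  stable
  step 7. node 0  ⊔preds=⊤  new=⊤  old=⊥  +wl: 2,4
  step 8. node 1  ⊔preds=⊤  new=⊤  old=⊥  +wl: 0
  step 9. node 3  ⊔preds=⊤  new=⊤  stable
  step 10. node 2  ⊔preds=⊤  new=⊤  stable
  step 11. node 4  ⊔preds=⊤  new=⊤  stable
  step 12. node 0  ⊔preds=⊤  new=⊤  stable

Least fixpoint reached:
  node 0: ⊤
  node 1: ⊤
  node 2: ⊤
  node 3: ⊤
  node 4: ⊤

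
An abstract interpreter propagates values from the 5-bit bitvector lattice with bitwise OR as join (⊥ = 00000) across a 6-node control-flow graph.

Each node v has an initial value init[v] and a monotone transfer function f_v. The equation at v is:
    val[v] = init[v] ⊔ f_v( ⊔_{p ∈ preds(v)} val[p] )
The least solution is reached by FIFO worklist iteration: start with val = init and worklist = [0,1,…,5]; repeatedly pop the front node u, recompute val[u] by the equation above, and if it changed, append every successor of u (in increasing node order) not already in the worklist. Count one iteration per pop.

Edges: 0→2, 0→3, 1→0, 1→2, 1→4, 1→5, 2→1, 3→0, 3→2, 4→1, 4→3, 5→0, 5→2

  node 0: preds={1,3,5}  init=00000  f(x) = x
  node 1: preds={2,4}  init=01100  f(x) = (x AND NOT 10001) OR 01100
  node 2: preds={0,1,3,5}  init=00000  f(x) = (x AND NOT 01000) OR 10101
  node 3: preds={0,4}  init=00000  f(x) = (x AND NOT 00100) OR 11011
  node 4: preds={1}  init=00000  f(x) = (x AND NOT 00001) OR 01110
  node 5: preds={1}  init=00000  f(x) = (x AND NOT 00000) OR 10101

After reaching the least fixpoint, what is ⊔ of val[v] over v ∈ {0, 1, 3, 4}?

Worklist (15 pops):
  #1 pop 0: in=01100 → 01100 (was 00000); enqueue []
  #2 pop 1: in=00000 → 01100 (no change)
  #3 pop 2: in=01100 → 10101 (was 00000); enqueue [1]
  #4 pop 3: in=01100 → 11011 (was 00000); enqueue [0,2]
  #5 pop 4: in=01100 → 01110 (was 00000); enqueue [3]
  #6 pop 5: in=01100 → 11101 (was 00000); enqueue []
  #7 pop 1: in=11111 → 01110 (was 01100); enqueue [4,5]
  #8 pop 0: in=11111 → 11111 (was 01100); enqueue []
  #9 pop 2: in=11111 → 10111 (was 10101); enqueue [1]
  #10 pop 3: in=11111 → 11011 (no change)
  #11 pop 4: in=01110 → 01110 (no change)
  #12 pop 5: in=01110 → 11111 (was 11101); enqueue [0,2]
  #13 pop 1: in=11111 → 01110 (no change)
  #14 pop 0: in=11111 → 11111 (no change)
  #15 pop 2: in=11111 → 10111 (no change)

Fixpoint:
  val[0] = 11111
  val[1] = 01110
  val[2] = 10111
  val[3] = 11011
  val[4] = 01110
  val[5] = 11111

11111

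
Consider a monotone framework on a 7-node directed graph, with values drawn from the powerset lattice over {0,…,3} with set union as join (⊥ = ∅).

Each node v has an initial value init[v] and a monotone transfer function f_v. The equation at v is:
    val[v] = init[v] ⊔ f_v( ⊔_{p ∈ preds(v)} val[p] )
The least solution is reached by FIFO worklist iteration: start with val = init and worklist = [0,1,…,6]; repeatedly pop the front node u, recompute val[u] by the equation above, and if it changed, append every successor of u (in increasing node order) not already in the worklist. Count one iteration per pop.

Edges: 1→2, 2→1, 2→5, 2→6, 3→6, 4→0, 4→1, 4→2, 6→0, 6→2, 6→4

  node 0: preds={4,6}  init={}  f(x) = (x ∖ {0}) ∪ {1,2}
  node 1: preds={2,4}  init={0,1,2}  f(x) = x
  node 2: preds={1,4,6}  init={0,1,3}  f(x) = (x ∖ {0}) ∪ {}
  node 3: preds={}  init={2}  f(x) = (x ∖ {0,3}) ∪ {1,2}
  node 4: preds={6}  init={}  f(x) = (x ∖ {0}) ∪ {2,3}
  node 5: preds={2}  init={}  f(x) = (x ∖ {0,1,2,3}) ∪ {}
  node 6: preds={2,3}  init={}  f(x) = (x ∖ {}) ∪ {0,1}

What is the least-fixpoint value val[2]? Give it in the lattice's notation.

Iteration log — 14 steps:
  step 1. node 0  ⊔preds={}  new={1,2}  old={}  +wl: 
  step 2. node 1  ⊔preds={0,1,3}  new={0,1,2,3}  old={0,1,2}  +wl: 
  step 3. node 2  ⊔preds={0,1,2,3}  new={0,1,2,3}  old={0,1,3}  +wl: 1
  step 4. node 3  ⊔preds={}  new={1,2}  old={2}  +wl: 
  step 5. node 4  ⊔preds={}  new={2,3}  old={}  +wl: 0,2
  step 6. node 5  ⊔preds={0,1,2,3}  new={}  stable
  step 7. node 6  ⊔preds={0,1,2,3}  new={0,1,2,3}  old={}  +wl: 4
  step 8. node 1  ⊔preds={0,1,2,3}  new={0,1,2,3}  stable
  step 9. node 0  ⊔preds={0,1,2,3}  new={1,2,3}  old={1,2}  +wl: 
  step 10. node 2  ⊔preds={0,1,2,3}  new={0,1,2,3}  stable
  step 11. node 4  ⊔preds={0,1,2,3}  new={1,2,3}  old={2,3}  +wl: 0,1,2
  step 12. node 0  ⊔preds={0,1,2,3}  new={1,2,3}  stable
  step 13. node 1  ⊔preds={0,1,2,3}  new={0,1,2,3}  stable
  step 14. node 2  ⊔preds={0,1,2,3}  new={0,1,2,3}  stable

Least fixpoint reached:
  node 0: {1,2,3}
  node 1: {0,1,2,3}
  node 2: {0,1,2,3}
  node 3: {1,2}
  node 4: {1,2,3}
  node 5: {}
  node 6: {0,1,2,3}

{0,1,2,3}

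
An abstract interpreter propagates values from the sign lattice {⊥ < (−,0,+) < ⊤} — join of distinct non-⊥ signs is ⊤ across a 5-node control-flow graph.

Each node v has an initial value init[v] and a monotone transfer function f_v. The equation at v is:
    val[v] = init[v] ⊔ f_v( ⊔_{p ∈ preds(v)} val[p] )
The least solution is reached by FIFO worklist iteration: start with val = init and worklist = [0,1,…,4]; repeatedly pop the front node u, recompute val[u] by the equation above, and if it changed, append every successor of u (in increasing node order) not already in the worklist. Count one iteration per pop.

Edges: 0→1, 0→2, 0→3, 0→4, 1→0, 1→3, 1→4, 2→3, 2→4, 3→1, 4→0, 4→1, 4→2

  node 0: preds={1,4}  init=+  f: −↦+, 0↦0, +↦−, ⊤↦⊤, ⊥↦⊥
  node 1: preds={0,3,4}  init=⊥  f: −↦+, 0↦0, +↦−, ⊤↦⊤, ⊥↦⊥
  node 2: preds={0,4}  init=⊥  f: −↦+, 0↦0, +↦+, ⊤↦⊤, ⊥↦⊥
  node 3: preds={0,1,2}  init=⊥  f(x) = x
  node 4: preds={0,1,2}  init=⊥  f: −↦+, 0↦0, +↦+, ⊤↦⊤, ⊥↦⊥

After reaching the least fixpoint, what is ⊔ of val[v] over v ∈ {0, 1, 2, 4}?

⊤

Worklist (11 pops):
  #1 pop 0: in=⊥ → + (no change)
  #2 pop 1: in=+ → − (was ⊥); enqueue [0]
  #3 pop 2: in=+ → + (was ⊥); enqueue []
  #4 pop 3: in=⊤ → ⊤ (was ⊥); enqueue [1]
  #5 pop 4: in=⊤ → ⊤ (was ⊥); enqueue [2]
  #6 pop 0: in=⊤ → ⊤ (was +); enqueue [3,4]
  #7 pop 1: in=⊤ → ⊤ (was −); enqueue [0]
  #8 pop 2: in=⊤ → ⊤ (was +); enqueue []
  #9 pop 3: in=⊤ → ⊤ (no change)
  #10 pop 4: in=⊤ → ⊤ (no change)
  #11 pop 0: in=⊤ → ⊤ (no change)

Fixpoint:
  val[0] = ⊤
  val[1] = ⊤
  val[2] = ⊤
  val[3] = ⊤
  val[4] = ⊤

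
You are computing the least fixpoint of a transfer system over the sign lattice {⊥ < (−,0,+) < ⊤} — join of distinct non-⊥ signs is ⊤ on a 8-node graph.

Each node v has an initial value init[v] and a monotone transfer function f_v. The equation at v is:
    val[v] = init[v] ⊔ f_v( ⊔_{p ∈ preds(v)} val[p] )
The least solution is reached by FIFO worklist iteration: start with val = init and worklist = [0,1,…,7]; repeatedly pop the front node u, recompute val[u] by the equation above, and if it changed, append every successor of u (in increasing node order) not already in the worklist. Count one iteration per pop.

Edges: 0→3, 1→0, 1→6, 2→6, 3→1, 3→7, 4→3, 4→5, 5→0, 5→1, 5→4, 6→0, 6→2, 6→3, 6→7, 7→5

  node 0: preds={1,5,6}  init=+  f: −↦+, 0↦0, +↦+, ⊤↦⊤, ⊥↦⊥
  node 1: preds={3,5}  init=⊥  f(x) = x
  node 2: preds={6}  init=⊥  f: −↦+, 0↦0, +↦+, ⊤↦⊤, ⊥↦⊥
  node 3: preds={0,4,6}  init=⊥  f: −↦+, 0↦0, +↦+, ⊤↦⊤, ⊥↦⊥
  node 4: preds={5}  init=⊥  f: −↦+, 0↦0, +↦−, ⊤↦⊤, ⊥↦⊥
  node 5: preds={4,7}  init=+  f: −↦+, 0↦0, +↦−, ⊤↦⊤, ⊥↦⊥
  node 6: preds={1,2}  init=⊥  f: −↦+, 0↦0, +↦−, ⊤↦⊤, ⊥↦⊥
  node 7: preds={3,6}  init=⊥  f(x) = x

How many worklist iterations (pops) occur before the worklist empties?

23

Worklist (23 pops):
  #1 pop 0: in=+ → + (no change)
  #2 pop 1: in=+ → + (was ⊥); enqueue [0]
  #3 pop 2: in=⊥ → ⊥ (no change)
  #4 pop 3: in=+ → + (was ⊥); enqueue [1]
  #5 pop 4: in=+ → − (was ⊥); enqueue [3]
  #6 pop 5: in=− → + (no change)
  #7 pop 6: in=+ → − (was ⊥); enqueue [2]
  #8 pop 7: in=⊤ → ⊤ (was ⊥); enqueue [5]
  #9 pop 0: in=⊤ → ⊤ (was +); enqueue []
  #10 pop 1: in=+ → + (no change)
  #11 pop 3: in=⊤ → ⊤ (was +); enqueue [1,7]
  #12 pop 2: in=− → + (was ⊥); enqueue [6]
  #13 pop 5: in=⊤ → ⊤ (was +); enqueue [0,4]
  #14 pop 1: in=⊤ → ⊤ (was +); enqueue []
  #15 pop 7: in=⊤ → ⊤ (no change)
  #16 pop 6: in=⊤ → ⊤ (was −); enqueue [2,3,7]
  #17 pop 0: in=⊤ → ⊤ (no change)
  #18 pop 4: in=⊤ → ⊤ (was −); enqueue [5]
  #19 pop 2: in=⊤ → ⊤ (was +); enqueue [6]
  #20 pop 3: in=⊤ → ⊤ (no change)
  #21 pop 7: in=⊤ → ⊤ (no change)
  #22 pop 5: in=⊤ → ⊤ (no change)
  #23 pop 6: in=⊤ → ⊤ (no change)

Fixpoint:
  val[0] = ⊤
  val[1] = ⊤
  val[2] = ⊤
  val[3] = ⊤
  val[4] = ⊤
  val[5] = ⊤
  val[6] = ⊤
  val[7] = ⊤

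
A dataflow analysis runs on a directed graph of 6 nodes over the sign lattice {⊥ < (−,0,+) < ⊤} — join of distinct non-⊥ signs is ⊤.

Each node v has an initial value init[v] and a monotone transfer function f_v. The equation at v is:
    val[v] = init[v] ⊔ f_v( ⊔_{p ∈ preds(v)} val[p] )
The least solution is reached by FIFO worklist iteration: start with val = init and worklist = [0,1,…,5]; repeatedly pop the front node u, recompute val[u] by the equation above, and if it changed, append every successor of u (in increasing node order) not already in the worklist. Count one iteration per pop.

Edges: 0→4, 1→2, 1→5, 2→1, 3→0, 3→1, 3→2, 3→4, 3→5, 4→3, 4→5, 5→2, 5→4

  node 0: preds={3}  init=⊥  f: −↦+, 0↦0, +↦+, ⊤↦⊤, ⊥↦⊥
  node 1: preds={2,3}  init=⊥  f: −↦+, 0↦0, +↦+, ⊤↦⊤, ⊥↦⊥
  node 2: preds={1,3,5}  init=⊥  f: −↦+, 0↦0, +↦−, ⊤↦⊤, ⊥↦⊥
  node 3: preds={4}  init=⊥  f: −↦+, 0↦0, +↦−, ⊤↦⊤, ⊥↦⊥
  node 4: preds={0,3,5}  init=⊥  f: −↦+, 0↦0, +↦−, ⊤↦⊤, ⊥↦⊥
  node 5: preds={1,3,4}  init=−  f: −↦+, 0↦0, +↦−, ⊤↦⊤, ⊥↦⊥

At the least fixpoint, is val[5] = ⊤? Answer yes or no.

Iteration log — 21 steps:
  step 1. node 0  ⊔preds=⊥  new=⊥  stable
  step 2. node 1  ⊔preds=⊥  new=⊥  stable
  step 3. node 2  ⊔preds=−  new=+  old=⊥  +wl: 1
  step 4. node 3  ⊔preds=⊥  new=⊥  stable
  step 5. node 4  ⊔preds=−  new=+  old=⊥  +wl: 3
  step 6. node 5  ⊔preds=+  new=−  stable
  step 7. node 1  ⊔preds=+  new=+  old=⊥  +wl: 2,5
  step 8. node 3  ⊔preds=+  new=−  old=⊥  +wl: 0,1,4
  step 9. node 2  ⊔preds=⊤  new=⊤  old=+  +wl: 
  step 10. node 5  ⊔preds=⊤  new=⊤  old=−  +wl: 2
  step 11. node 0  ⊔preds=−  new=+  old=⊥  +wl: 
  step 12. node 1  ⊔preds=⊤  new=⊤  old=+  +wl: 5
  step 13. node 4  ⊔preds=⊤  new=⊤  old=+  +wl: 3
  step 14. node 2  ⊔preds=⊤  new=⊤  stable
  step 15. node 5  ⊔preds=⊤  new=⊤  stable
  step 16. node 3  ⊔preds=⊤  new=⊤  old=−  +wl: 0,1,2,4,5
  step 17. node 0  ⊔preds=⊤  new=⊤  old=+  +wl: 
  step 18. node 1  ⊔preds=⊤  new=⊤  stable
  step 19. node 2  ⊔preds=⊤  new=⊤  stable
  step 20. node 4  ⊔preds=⊤  new=⊤  stable
  step 21. node 5  ⊔preds=⊤  new=⊤  stable

Least fixpoint reached:
  node 0: ⊤
  node 1: ⊤
  node 2: ⊤
  node 3: ⊤
  node 4: ⊤
  node 5: ⊤

yes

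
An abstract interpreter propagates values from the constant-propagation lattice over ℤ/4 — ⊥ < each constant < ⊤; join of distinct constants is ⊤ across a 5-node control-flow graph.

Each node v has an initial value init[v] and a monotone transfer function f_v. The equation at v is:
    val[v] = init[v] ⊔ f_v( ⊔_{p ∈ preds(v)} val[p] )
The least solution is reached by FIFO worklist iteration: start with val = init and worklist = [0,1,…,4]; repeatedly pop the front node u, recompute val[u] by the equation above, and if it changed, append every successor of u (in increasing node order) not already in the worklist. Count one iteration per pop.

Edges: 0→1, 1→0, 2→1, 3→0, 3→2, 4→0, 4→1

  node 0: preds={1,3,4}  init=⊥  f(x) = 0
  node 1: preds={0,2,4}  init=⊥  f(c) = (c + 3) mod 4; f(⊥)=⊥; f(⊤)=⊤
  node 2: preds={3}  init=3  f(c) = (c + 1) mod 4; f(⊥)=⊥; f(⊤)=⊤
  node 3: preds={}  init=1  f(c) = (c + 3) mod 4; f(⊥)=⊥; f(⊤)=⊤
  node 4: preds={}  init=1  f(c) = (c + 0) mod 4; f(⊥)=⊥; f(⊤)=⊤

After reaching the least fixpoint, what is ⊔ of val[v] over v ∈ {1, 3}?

⊤

Trace (7 dequeues):
  [1] u=0 | in 1 | out 0 | prev ⊥ | push {}
  [2] u=1 | in ⊤ | out ⊤ | prev ⊥ | push {0}
  [3] u=2 | in 1 | out ⊤ | prev 3 | push {1}
  [4] u=3 | in ⊥ | out 1 | ==
  [5] u=4 | in ⊥ | out 1 | ==
  [6] u=0 | in ⊤ | out 0 | ==
  [7] u=1 | in ⊤ | out ⊤ | ==

Converged values:
  [0] 0
  [1] ⊤
  [2] ⊤
  [3] 1
  [4] 1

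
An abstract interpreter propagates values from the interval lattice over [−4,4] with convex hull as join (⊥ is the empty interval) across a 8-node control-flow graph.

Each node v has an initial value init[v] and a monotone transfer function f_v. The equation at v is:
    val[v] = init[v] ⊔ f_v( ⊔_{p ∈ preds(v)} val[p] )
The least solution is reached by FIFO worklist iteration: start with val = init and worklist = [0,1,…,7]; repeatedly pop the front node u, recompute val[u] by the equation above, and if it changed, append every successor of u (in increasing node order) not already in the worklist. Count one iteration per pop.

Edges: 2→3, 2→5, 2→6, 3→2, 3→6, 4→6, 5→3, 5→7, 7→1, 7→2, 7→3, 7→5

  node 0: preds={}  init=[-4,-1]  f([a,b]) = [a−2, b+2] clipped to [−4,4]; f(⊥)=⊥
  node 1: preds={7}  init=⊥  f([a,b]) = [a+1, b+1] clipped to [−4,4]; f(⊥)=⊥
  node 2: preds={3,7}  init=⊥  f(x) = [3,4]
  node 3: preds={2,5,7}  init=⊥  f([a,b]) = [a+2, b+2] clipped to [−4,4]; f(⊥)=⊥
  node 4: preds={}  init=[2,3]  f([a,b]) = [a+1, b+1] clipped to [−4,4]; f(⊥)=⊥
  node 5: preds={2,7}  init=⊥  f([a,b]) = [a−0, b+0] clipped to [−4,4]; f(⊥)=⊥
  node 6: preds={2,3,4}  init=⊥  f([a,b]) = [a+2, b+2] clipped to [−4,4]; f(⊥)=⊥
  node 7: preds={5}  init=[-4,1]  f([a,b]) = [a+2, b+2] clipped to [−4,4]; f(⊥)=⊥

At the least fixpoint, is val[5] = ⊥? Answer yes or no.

Worklist (12 pops):
  #1 pop 0: in=⊥ → [-4,-1] (no change)
  #2 pop 1: in=[-4,1] → [-3,2] (was ⊥); enqueue []
  #3 pop 2: in=[-4,1] → [3,4] (was ⊥); enqueue []
  #4 pop 3: in=[-4,4] → [-2,4] (was ⊥); enqueue [2]
  #5 pop 4: in=⊥ → [2,3] (no change)
  #6 pop 5: in=[-4,4] → [-4,4] (was ⊥); enqueue [3]
  #7 pop 6: in=[-2,4] → [0,4] (was ⊥); enqueue []
  #8 pop 7: in=[-4,4] → [-4,4] (was [-4,1]); enqueue [1,5]
  #9 pop 2: in=[-4,4] → [3,4] (no change)
  #10 pop 3: in=[-4,4] → [-2,4] (no change)
  #11 pop 1: in=[-4,4] → [-3,4] (was [-3,2]); enqueue []
  #12 pop 5: in=[-4,4] → [-4,4] (no change)

Fixpoint:
  val[0] = [-4,-1]
  val[1] = [-3,4]
  val[2] = [3,4]
  val[3] = [-2,4]
  val[4] = [2,3]
  val[5] = [-4,4]
  val[6] = [0,4]
  val[7] = [-4,4]

no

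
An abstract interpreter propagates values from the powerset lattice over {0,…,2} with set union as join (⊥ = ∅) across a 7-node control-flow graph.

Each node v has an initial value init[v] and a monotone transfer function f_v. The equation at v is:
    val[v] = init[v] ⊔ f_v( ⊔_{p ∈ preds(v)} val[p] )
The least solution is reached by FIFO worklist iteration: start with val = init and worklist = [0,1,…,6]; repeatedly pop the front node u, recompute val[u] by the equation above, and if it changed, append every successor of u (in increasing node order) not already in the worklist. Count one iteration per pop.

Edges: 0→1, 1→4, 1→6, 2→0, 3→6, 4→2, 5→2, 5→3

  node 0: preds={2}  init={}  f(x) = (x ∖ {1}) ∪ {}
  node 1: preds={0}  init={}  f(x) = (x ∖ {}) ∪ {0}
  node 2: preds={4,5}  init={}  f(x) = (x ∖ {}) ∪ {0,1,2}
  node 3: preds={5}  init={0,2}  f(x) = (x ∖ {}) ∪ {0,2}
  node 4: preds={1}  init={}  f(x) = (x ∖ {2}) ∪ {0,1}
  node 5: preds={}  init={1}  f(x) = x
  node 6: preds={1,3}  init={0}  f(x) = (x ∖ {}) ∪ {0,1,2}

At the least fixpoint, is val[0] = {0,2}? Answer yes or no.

yes

Worklist (12 pops):
  #1 pop 0: in={} → {} (no change)
  #2 pop 1: in={} → {0} (was {}); enqueue []
  #3 pop 2: in={1} → {0,1,2} (was {}); enqueue [0]
  #4 pop 3: in={1} → {0,1,2} (was {0,2}); enqueue []
  #5 pop 4: in={0} → {0,1} (was {}); enqueue [2]
  #6 pop 5: in={} → {1} (no change)
  #7 pop 6: in={0,1,2} → {0,1,2} (was {0}); enqueue []
  #8 pop 0: in={0,1,2} → {0,2} (was {}); enqueue [1]
  #9 pop 2: in={0,1} → {0,1,2} (no change)
  #10 pop 1: in={0,2} → {0,2} (was {0}); enqueue [4,6]
  #11 pop 4: in={0,2} → {0,1} (no change)
  #12 pop 6: in={0,1,2} → {0,1,2} (no change)

Fixpoint:
  val[0] = {0,2}
  val[1] = {0,2}
  val[2] = {0,1,2}
  val[3] = {0,1,2}
  val[4] = {0,1}
  val[5] = {1}
  val[6] = {0,1,2}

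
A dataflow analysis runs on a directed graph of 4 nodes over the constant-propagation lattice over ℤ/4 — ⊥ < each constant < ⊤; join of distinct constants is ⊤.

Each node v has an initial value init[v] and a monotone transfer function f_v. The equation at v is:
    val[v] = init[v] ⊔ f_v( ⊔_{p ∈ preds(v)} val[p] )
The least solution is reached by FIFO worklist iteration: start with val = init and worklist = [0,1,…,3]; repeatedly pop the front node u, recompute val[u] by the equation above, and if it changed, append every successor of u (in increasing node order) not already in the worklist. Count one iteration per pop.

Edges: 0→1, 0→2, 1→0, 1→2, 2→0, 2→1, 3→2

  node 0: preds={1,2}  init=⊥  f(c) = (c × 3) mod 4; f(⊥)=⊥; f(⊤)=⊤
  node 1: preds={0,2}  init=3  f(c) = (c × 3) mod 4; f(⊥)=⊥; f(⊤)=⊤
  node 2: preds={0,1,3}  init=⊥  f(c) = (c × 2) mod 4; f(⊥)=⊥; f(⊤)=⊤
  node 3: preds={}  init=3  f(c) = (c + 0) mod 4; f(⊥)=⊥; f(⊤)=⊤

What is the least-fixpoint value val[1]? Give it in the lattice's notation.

Worklist (8 pops):
  #1 pop 0: in=3 → 1 (was ⊥); enqueue []
  #2 pop 1: in=1 → 3 (no change)
  #3 pop 2: in=⊤ → ⊤ (was ⊥); enqueue [0,1]
  #4 pop 3: in=⊥ → 3 (no change)
  #5 pop 0: in=⊤ → ⊤ (was 1); enqueue [2]
  #6 pop 1: in=⊤ → ⊤ (was 3); enqueue [0]
  #7 pop 2: in=⊤ → ⊤ (no change)
  #8 pop 0: in=⊤ → ⊤ (no change)

Fixpoint:
  val[0] = ⊤
  val[1] = ⊤
  val[2] = ⊤
  val[3] = 3

⊤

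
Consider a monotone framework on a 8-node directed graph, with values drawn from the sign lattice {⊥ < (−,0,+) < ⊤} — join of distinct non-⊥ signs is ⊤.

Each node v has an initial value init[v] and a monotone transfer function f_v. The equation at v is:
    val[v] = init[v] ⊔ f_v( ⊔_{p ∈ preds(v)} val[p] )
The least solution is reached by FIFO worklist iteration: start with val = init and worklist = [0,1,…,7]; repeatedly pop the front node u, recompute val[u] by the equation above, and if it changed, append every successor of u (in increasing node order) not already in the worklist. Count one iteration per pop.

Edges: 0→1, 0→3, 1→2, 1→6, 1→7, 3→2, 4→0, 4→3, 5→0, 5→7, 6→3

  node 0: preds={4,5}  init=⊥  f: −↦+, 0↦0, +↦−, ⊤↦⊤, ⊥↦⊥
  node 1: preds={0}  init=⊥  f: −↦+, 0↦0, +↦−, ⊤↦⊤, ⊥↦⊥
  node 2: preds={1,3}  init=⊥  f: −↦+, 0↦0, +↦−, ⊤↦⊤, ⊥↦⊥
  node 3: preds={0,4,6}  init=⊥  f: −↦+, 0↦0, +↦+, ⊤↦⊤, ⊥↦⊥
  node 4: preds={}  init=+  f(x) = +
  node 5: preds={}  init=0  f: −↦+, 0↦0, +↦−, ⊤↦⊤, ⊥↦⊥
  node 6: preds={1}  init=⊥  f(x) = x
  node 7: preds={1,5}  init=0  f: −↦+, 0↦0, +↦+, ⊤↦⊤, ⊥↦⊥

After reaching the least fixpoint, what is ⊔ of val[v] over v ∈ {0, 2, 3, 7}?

⊤

Iteration log — 10 steps:
  step 1. node 0  ⊔preds=⊤  new=⊤  old=⊥  +wl: 
  step 2. node 1  ⊔preds=⊤  new=⊤  old=⊥  +wl: 
  step 3. node 2  ⊔preds=⊤  new=⊤  old=⊥  +wl: 
  step 4. node 3  ⊔preds=⊤  new=⊤  old=⊥  +wl: 2
  step 5. node 4  ⊔preds=⊥  new=+  stable
  step 6. node 5  ⊔preds=⊥  new=0  stable
  step 7. node 6  ⊔preds=⊤  new=⊤  old=⊥  +wl: 3
  step 8. node 7  ⊔preds=⊤  new=⊤  old=0  +wl: 
  step 9. node 2  ⊔preds=⊤  new=⊤  stable
  step 10. node 3  ⊔preds=⊤  new=⊤  stable

Least fixpoint reached:
  node 0: ⊤
  node 1: ⊤
  node 2: ⊤
  node 3: ⊤
  node 4: +
  node 5: 0
  node 6: ⊤
  node 7: ⊤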